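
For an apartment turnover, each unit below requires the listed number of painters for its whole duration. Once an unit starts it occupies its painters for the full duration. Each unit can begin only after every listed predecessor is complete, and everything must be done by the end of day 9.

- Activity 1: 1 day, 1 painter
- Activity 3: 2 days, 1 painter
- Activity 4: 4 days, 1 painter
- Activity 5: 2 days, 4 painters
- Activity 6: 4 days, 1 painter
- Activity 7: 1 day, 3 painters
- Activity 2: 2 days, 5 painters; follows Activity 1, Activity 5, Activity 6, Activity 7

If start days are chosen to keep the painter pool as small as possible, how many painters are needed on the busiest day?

Early-start (Activity 1@1, Activity 3@1, Activity 4@1, Activity 5@1, Activity 6@1, Activity 7@1, Activity 2@5) gives peak 11: d1:11  d2:7  d3:2  d4:2  d5:5  d6:5  d7:0  d8:0  d9:0.
Shift Activity 5→5, Activity 7→3, Activity 2→7.
Schedule Activity 1@1, Activity 3@1, Activity 4@1, Activity 5@5, Activity 6@1, Activity 7@3, Activity 2@7: d1:4  d2:3  d3:5  d4:2  d5:4  d6:4  d7:5  d8:5  d9:0 — peak 5.

5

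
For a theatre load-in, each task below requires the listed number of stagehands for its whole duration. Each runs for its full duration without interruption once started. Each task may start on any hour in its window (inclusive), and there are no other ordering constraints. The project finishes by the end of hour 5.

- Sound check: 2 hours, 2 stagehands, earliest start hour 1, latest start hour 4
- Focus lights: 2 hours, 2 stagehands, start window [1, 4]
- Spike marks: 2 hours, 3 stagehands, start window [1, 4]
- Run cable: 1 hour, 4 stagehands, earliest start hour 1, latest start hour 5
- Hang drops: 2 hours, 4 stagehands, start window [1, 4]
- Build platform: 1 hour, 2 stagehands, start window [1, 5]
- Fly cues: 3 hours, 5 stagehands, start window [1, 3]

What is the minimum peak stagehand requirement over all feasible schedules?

Early-start (Sound check@1, Focus lights@1, Spike marks@1, Run cable@1, Hang drops@1, Build platform@1, Fly cues@1) gives peak 22: h1:22  h2:16  h3:5  h4:0  h5:0.
Shift Run cable→3, Hang drops→4, Fly cues→3.
Schedule Sound check@1, Focus lights@1, Spike marks@1, Run cable@3, Hang drops@4, Build platform@1, Fly cues@3: h1:9  h2:7  h3:9  h4:9  h5:9 — peak 9.
Total stagehand-hours = 43 over 5 hours ⇒ peak ≥ ⌈43/5⌉ = 9, so 9 is optimal.

9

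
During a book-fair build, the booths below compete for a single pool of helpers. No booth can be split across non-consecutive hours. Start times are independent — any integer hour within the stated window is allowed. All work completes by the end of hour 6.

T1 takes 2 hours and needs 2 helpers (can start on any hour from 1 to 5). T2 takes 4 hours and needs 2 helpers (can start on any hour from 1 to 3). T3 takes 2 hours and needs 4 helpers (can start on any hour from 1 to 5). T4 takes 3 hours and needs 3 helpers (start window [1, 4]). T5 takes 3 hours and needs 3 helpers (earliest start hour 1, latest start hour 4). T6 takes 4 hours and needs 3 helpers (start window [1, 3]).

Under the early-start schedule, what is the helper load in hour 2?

At early start, hour 2 has: T1, T2, T3, T4, T5, T6.
Demand: 2 + 2 + 4 + 3 + 3 + 3 = 17.

17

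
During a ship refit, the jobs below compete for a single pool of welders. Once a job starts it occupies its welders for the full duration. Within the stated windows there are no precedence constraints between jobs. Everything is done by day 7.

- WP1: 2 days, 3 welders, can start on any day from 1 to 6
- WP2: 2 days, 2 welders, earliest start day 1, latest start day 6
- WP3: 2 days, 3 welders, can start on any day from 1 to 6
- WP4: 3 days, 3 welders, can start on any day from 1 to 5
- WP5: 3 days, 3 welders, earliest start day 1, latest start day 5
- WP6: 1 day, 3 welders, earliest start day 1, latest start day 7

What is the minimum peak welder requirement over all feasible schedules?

6

Early-start (WP1@1, WP2@1, WP3@1, WP4@1, WP5@1, WP6@1) gives peak 17: d1:17  d2:14  d3:6  d4:0  d5:0  d6:0  d7:0.
Shift WP3→3, WP4→3, WP5→5, WP6→6.
Schedule WP1@1, WP2@1, WP3@3, WP4@3, WP5@5, WP6@6: d1:5  d2:5  d3:6  d4:6  d5:6  d6:6  d7:3 — peak 6.
Total welder-days = 37 over 7 days ⇒ peak ≥ ⌈37/7⌉ = 6, so 6 is optimal.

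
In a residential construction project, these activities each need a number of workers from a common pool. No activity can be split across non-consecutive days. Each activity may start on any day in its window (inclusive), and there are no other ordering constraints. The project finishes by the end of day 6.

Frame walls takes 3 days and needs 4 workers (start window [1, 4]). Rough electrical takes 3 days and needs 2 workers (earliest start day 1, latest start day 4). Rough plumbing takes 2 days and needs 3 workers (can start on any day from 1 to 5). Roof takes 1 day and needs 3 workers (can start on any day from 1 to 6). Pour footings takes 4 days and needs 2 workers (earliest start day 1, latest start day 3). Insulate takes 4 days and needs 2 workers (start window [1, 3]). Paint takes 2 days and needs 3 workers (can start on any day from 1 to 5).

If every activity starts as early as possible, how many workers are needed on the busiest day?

Early-start schedule: Frame walls@1, Rough electrical@1, Rough plumbing@1, Roof@1, Pour footings@1, Insulate@1, Paint@1.
Load per day: day 1: 19, day 2: 16, day 3: 10, day 4: 4, day 5: 0, day 6: 0.
Peak is 19.

19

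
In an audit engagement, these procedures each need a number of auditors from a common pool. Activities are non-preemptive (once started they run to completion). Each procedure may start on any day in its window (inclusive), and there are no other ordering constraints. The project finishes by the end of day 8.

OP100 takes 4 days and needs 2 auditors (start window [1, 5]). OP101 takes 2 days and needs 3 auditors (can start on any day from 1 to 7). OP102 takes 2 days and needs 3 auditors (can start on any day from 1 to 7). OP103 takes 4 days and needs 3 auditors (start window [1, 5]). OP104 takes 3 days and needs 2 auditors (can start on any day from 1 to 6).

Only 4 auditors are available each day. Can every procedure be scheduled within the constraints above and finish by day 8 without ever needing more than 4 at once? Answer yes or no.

no

Total auditor-days = 38; over 8 days the average is 38/8 > 4, so some day must exceed 4.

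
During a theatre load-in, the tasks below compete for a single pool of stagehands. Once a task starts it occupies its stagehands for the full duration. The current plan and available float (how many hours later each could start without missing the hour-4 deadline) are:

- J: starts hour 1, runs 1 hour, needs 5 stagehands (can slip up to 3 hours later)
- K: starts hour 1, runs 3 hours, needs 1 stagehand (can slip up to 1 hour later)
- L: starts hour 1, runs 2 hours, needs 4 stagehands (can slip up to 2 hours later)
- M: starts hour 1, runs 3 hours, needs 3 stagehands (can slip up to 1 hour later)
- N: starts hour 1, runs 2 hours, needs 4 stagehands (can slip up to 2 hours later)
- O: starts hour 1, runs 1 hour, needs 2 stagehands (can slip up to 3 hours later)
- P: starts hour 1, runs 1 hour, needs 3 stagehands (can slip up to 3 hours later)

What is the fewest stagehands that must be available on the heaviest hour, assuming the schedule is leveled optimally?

10

Early-start (J@1, K@1, L@1, M@1, N@1, O@1, P@1) gives peak 22: h1:22  h2:12  h3:4  h4:0.
Shift M→2, N→3, O→2, P→4.
Schedule J@1, K@1, L@1, M@2, N@3, O@2, P@4: h1:10  h2:10  h3:8  h4:10 — peak 10.
Total stagehand-hours = 38 over 4 hours ⇒ peak ≥ ⌈38/4⌉ = 10, so 10 is optimal.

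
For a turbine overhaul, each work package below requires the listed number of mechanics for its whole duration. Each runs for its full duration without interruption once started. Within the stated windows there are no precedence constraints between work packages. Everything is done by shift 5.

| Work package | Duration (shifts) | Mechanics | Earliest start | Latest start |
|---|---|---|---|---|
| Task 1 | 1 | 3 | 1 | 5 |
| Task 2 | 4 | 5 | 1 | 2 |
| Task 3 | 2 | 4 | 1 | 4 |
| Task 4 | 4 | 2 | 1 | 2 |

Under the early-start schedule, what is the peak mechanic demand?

Early-start schedule: Task 1@1, Task 2@1, Task 3@1, Task 4@1.
Load per shift: shift 1: 14, shift 2: 11, shift 3: 7, shift 4: 7, shift 5: 0.
Peak is 14.

14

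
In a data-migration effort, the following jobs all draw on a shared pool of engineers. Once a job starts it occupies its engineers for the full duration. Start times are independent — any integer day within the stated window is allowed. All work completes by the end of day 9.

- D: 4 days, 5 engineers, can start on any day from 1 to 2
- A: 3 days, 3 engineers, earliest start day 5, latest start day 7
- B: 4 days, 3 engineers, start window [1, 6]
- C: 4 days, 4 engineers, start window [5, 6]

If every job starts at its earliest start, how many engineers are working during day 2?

At early start, day 2 has: D, B.
Demand: 5 + 3 = 8.

8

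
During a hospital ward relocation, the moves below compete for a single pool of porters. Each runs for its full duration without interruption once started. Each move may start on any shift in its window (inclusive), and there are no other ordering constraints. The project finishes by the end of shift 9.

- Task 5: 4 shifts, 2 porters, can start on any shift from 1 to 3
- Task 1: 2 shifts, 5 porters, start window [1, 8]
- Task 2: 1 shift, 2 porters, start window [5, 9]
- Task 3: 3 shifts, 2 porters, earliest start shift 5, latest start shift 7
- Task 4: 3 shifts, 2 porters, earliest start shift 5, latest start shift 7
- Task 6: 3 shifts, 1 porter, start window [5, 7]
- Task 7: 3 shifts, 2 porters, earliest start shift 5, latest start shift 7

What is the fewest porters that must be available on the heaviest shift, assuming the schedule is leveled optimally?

7

Early-start (Task 5@1, Task 1@1, Task 2@5, Task 3@5, Task 4@5, Task 6@5, Task 7@5) gives peak 9: s1:7  s2:7  s3:2  s4:2  s5:9  s6:7  s7:7  s8:0  s9:0.
Shift Task 7→6.
Schedule Task 5@1, Task 1@1, Task 2@5, Task 3@5, Task 4@5, Task 6@5, Task 7@6: s1:7  s2:7  s3:2  s4:2  s5:7  s6:7  s7:7  s8:2  s9:0 — peak 7.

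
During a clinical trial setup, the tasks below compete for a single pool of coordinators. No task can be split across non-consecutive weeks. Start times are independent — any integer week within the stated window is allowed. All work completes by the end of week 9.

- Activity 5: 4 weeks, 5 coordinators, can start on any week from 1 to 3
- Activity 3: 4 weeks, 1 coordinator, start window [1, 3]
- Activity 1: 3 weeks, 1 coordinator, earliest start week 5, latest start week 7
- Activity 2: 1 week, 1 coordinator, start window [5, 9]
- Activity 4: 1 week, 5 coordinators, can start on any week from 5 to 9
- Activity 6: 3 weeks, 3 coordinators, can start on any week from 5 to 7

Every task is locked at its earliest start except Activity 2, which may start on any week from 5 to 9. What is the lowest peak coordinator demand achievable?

9

Activity 2@5: w1:6  w2:6  w3:6  w4:6  w5:10  w6:4  w7:4  w8:0  w9:0 → peak 10
Activity 2@6: w1:6  w2:6  w3:6  w4:6  w5:9  w6:5  w7:4  w8:0  w9:0 → peak 9
Activity 2@7: w1:6  w2:6  w3:6  w4:6  w5:9  w6:4  w7:5  w8:0  w9:0 → peak 9
Activity 2@8: w1:6  w2:6  w3:6  w4:6  w5:9  w6:4  w7:4  w8:1  w9:0 → peak 9
Activity 2@9: w1:6  w2:6  w3:6  w4:6  w5:9  w6:4  w7:4  w8:0  w9:1 → peak 9
Best is Activity 2@6, peak 9.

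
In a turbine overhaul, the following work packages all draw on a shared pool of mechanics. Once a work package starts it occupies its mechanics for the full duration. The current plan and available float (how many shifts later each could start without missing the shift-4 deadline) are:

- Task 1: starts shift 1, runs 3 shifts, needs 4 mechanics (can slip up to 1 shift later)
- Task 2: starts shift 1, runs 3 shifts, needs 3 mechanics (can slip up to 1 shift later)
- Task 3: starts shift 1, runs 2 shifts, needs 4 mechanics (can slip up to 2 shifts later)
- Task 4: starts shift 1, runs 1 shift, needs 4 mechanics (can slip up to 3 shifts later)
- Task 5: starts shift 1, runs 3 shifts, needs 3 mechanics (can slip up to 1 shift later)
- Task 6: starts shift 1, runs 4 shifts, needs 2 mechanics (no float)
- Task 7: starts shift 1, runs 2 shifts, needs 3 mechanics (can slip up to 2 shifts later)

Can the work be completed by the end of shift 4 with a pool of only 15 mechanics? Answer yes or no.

The minimum achievable peak is 16; 15 < 16, so no feasible schedule stays within the cap.

no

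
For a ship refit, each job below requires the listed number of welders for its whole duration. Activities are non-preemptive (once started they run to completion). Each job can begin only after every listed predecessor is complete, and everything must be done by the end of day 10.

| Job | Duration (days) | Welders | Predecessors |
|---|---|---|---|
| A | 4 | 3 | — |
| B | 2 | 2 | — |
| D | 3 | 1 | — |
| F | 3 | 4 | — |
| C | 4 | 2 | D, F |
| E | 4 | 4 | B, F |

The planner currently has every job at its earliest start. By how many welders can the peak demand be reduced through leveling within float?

3

Early-start peak: d1:10  d2:10  d3:8  d4:9  d5:6  d6:6  d7:6  d8:0  d9:0  d10:0 ⇒ 10.
Leveled (A@1, B@1, D@1, F@4, C@7, E@7): d1:6  d2:6  d3:4  d4:7  d5:4  d6:4  d7:6  d8:6  d9:6  d10:6 ⇒ 7.
Reduction 10 − 7 = 3.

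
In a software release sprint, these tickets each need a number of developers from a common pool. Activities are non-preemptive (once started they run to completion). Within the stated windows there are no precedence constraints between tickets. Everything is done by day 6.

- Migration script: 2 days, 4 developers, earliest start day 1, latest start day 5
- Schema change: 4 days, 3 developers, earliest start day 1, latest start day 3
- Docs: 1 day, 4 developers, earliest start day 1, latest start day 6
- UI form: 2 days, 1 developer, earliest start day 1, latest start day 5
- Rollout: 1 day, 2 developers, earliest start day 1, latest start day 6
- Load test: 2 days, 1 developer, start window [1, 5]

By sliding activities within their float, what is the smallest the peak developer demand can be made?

7

Early-start (Migration script@1, Schema change@1, Docs@1, UI form@1, Rollout@1, Load test@1) gives peak 15: d1:15  d2:9  d3:3  d4:3  d5:0  d6:0.
Shift Docs→3, UI form→4, Rollout→4, Load test→4.
Schedule Migration script@1, Schema change@1, Docs@3, UI form@4, Rollout@4, Load test@4: d1:7  d2:7  d3:7  d4:7  d5:2  d6:0 — peak 7.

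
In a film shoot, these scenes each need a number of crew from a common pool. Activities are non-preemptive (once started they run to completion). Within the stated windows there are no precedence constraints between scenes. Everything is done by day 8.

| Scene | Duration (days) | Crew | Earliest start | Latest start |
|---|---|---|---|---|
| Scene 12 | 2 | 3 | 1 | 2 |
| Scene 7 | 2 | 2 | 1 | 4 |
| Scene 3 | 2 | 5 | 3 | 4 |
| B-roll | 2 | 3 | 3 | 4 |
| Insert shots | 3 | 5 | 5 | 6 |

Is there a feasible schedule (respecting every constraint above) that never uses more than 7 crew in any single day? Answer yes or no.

no

The minimum achievable peak is 8; 7 < 8, so no feasible schedule stays within the cap.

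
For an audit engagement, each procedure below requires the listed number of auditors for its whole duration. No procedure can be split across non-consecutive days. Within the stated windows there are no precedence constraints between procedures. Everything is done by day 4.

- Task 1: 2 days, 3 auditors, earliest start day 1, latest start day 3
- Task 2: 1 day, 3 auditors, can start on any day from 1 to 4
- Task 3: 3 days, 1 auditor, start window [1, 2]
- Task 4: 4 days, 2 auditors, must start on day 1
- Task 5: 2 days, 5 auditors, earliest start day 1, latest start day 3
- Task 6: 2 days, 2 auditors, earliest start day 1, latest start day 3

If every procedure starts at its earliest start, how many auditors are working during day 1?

At early start, day 1 has: Task 1, Task 2, Task 3, Task 4, Task 5, Task 6.
Demand: 3 + 3 + 1 + 2 + 5 + 2 = 16.

16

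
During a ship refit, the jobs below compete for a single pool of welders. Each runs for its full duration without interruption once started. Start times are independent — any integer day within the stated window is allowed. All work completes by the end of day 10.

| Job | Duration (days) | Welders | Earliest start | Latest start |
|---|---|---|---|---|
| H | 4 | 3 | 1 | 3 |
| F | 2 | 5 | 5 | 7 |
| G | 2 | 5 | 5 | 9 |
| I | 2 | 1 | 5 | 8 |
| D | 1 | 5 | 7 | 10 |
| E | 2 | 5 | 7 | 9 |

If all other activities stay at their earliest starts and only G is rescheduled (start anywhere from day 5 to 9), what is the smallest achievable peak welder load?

10

G@5: d1:3  d2:3  d3:3  d4:3  d5:11  d6:11  d7:10  d8:5  d9:0  d10:0 → peak 11
G@6: d1:3  d2:3  d3:3  d4:3  d5:6  d6:11  d7:15  d8:5  d9:0  d10:0 → peak 15
G@7: d1:3  d2:3  d3:3  d4:3  d5:6  d6:6  d7:15  d8:10  d9:0  d10:0 → peak 15
G@8: d1:3  d2:3  d3:3  d4:3  d5:6  d6:6  d7:10  d8:10  d9:5  d10:0 → peak 10
G@9: d1:3  d2:3  d3:3  d4:3  d5:6  d6:6  d7:10  d8:5  d9:5  d10:5 → peak 10
Best is G@8, peak 10.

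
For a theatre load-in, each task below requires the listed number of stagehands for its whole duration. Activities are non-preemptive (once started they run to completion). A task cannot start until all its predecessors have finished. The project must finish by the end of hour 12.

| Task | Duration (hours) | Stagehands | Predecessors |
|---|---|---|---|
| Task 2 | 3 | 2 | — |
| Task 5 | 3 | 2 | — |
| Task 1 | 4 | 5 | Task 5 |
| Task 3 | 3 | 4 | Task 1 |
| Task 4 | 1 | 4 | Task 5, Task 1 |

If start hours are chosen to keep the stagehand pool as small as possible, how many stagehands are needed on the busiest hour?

5

Early-start (Task 2@1, Task 5@1, Task 1@4, Task 3@8, Task 4@8) gives peak 8: h1:4  h2:4  h3:4  h4:5  h5:5  h6:5  h7:5  h8:8  h9:4  h10:4  h11:0  h12:0.
Shift Task 4→11.
Schedule Task 2@1, Task 5@1, Task 1@4, Task 3@8, Task 4@11: h1:4  h2:4  h3:4  h4:5  h5:5  h6:5  h7:5  h8:4  h9:4  h10:4  h11:4  h12:0 — peak 5.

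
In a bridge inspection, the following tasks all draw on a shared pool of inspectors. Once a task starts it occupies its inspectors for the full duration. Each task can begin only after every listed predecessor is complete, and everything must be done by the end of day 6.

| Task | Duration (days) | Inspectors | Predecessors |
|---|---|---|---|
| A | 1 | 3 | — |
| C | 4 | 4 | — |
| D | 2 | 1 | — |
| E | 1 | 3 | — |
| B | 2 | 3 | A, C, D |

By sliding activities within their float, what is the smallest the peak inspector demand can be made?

7

Early-start (A@1, C@1, D@1, E@1, B@5) gives peak 11: d1:11  d2:5  d3:4  d4:4  d5:3  d6:3.
Shift D→2, E→4.
Schedule A@1, C@1, D@2, E@4, B@5: d1:7  d2:5  d3:5  d4:7  d5:3  d6:3 — peak 7.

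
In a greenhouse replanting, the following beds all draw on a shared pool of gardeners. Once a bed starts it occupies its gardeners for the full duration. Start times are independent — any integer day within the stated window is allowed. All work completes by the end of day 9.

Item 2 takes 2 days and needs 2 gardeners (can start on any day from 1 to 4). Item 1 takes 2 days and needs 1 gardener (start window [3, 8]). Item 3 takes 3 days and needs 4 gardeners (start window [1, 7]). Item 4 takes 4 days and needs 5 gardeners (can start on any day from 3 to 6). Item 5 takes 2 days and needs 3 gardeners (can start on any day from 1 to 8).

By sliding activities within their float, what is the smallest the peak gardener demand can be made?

5

Early-start (Item 2@1, Item 1@3, Item 3@1, Item 4@3, Item 5@1) gives peak 10: d1:9  d2:9  d3:10  d4:6  d5:5  d6:5  d7:0  d8:0  d9:0.
Shift Item 3→3, Item 4→6.
Schedule Item 2@1, Item 1@3, Item 3@3, Item 4@6, Item 5@1: d1:5  d2:5  d3:5  d4:5  d5:4  d6:5  d7:5  d8:5  d9:5 — peak 5.
Total gardener-days = 44 over 9 days ⇒ peak ≥ ⌈44/9⌉ = 5, so 5 is optimal.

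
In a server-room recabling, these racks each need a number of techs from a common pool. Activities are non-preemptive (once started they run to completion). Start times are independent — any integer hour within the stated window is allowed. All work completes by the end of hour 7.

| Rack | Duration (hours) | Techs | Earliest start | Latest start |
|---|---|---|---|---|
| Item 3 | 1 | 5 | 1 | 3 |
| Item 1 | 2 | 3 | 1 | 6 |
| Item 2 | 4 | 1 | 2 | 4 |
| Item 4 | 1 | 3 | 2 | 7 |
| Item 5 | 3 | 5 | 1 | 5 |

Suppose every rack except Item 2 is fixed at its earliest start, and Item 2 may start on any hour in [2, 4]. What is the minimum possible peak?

13

Item 2@2: h1:13  h2:12  h3:6  h4:1  h5:1  h6:0  h7:0 → peak 13
Item 2@3: h1:13  h2:11  h3:6  h4:1  h5:1  h6:1  h7:0 → peak 13
Item 2@4: h1:13  h2:11  h3:5  h4:1  h5:1  h6:1  h7:1 → peak 13
Best is Item 2@2, peak 13.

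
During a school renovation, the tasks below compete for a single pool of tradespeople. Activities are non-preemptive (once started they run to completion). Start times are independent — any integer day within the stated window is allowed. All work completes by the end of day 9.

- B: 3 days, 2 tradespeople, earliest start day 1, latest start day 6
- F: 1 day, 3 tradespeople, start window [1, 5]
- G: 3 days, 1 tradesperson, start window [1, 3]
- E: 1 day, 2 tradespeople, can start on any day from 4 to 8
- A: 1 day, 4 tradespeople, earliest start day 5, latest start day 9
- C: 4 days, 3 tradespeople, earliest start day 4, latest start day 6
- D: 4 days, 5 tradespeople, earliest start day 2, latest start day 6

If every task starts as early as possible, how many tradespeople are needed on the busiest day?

Early-start schedule: B@1, F@1, G@1, E@4, A@5, C@4, D@2.
Load per day: day 1: 6, day 2: 8, day 3: 8, day 4: 10, day 5: 12, day 6: 3, day 7: 3, day 8: 0, day 9: 0.
Peak is 12.

12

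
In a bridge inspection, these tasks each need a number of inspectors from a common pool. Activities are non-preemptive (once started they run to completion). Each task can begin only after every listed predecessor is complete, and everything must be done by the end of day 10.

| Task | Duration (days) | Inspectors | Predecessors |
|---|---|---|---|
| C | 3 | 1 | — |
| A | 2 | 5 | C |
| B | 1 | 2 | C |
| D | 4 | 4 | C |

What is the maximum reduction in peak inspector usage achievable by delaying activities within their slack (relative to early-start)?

Early-start peak: d1:1  d2:1  d3:1  d4:11  d5:9  d6:4  d7:4  d8:0  d9:0  d10:0 ⇒ 11.
Leveled (C@1, A@4, B@6, D@7): d1:1  d2:1  d3:1  d4:5  d5:5  d6:2  d7:4  d8:4  d9:4  d10:4 ⇒ 5.
Reduction 11 − 5 = 6.

6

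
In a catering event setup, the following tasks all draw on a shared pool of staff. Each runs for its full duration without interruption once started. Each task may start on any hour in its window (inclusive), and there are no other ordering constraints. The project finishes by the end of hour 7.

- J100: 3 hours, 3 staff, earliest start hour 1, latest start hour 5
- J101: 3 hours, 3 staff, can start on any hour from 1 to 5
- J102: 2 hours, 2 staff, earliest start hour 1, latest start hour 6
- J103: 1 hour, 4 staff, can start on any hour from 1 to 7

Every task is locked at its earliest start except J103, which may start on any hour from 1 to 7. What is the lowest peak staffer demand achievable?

8

J103@1: h1:12  h2:8  h3:6  h4:0  h5:0  h6:0  h7:0 → peak 12
J103@2: h1:8  h2:12  h3:6  h4:0  h5:0  h6:0  h7:0 → peak 12
J103@3: h1:8  h2:8  h3:10  h4:0  h5:0  h6:0  h7:0 → peak 10
J103@4: h1:8  h2:8  h3:6  h4:4  h5:0  h6:0  h7:0 → peak 8
J103@5: h1:8  h2:8  h3:6  h4:0  h5:4  h6:0  h7:0 → peak 8
J103@6: h1:8  h2:8  h3:6  h4:0  h5:0  h6:4  h7:0 → peak 8
J103@7: h1:8  h2:8  h3:6  h4:0  h5:0  h6:0  h7:4 → peak 8
Best is J103@4, peak 8.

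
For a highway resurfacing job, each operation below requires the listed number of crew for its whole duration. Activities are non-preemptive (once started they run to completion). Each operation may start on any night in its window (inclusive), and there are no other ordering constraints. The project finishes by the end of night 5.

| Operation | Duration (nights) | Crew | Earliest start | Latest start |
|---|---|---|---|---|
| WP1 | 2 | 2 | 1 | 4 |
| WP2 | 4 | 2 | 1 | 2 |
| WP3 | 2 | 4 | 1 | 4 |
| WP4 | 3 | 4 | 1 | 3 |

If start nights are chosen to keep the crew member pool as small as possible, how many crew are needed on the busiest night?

Early-start (WP1@1, WP2@1, WP3@1, WP4@1) gives peak 12: n1:12  n2:12  n3:6  n4:2  n5:0.
Shift WP4→3.
Schedule WP1@1, WP2@1, WP3@1, WP4@3: n1:8  n2:8  n3:6  n4:6  n5:4 — peak 8.

8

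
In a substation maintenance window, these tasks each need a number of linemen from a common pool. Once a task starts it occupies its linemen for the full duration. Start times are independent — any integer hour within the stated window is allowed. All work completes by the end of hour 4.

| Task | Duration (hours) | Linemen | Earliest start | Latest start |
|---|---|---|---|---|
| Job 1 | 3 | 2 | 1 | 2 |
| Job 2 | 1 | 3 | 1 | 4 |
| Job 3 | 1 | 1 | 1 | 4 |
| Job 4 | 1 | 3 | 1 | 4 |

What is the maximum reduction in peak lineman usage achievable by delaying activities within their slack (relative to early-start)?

4

Early-start peak: h1:9  h2:2  h3:2  h4:0 ⇒ 9.
Leveled (Job 1@1, Job 2@1, Job 3@2, Job 4@3): h1:5  h2:3  h3:5  h4:0 ⇒ 5.
Reduction 9 − 5 = 4.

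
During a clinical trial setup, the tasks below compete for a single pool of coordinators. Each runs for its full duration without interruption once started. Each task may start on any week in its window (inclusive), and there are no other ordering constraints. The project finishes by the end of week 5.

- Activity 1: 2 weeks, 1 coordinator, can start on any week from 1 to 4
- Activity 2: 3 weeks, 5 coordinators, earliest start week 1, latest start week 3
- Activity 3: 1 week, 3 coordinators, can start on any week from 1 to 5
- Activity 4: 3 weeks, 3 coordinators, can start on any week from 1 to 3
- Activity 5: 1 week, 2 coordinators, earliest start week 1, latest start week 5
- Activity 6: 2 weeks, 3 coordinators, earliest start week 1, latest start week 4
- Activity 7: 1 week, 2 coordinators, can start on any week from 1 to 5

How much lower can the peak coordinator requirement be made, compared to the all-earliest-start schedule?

Early-start peak: w1:19  w2:12  w3:8  w4:0  w5:0 ⇒ 19.
Leveled (Activity 1@1, Activity 2@3, Activity 3@1, Activity 4@1, Activity 5@2, Activity 6@4, Activity 7@2): w1:7  w2:8  w3:8  w4:8  w5:8 ⇒ 8.
Reduction 19 − 8 = 11.

11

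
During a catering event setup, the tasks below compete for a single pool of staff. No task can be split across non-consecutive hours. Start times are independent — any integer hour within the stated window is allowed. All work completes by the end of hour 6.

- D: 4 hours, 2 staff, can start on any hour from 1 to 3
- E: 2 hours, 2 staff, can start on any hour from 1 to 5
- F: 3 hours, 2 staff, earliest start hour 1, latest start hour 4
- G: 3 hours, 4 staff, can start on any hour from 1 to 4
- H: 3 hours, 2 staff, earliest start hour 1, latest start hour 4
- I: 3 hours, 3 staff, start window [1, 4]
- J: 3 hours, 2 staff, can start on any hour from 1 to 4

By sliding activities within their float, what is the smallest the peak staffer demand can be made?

9

Early-start (D@1, E@1, F@1, G@1, H@1, I@1, J@1) gives peak 17: h1:17  h2:17  h3:15  h4:2  h5:0  h6:0.
Shift E→5, H→4, I→4, J→4.
Schedule D@1, E@5, F@1, G@1, H@4, I@4, J@4: h1:8  h2:8  h3:8  h4:9  h5:9  h6:9 — peak 9.
Total staffer-hours = 51 over 6 hours ⇒ peak ≥ ⌈51/6⌉ = 9, so 9 is optimal.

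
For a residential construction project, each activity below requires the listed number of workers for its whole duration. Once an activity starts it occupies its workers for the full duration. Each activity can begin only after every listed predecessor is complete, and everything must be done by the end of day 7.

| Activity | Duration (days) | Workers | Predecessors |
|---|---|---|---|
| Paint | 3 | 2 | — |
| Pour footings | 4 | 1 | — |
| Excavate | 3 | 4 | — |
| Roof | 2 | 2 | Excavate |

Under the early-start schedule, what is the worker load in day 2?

At early start, day 2 has: Paint, Pour footings, Excavate.
Demand: 2 + 1 + 4 = 7.

7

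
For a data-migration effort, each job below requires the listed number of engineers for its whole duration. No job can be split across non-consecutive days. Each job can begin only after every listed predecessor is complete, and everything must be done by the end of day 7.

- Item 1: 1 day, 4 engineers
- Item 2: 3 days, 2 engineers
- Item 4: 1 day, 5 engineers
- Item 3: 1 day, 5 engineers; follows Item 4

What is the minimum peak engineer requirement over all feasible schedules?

Early-start (Item 1@1, Item 2@1, Item 4@1, Item 3@2) gives peak 11: d1:11  d2:7  d3:2  d4:0  d5:0  d6:0  d7:0.
Shift Item 2→2, Item 4→5, Item 3→6.
Schedule Item 1@1, Item 2@2, Item 4@5, Item 3@6: d1:4  d2:2  d3:2  d4:2  d5:5  d6:5  d7:0 — peak 5.

5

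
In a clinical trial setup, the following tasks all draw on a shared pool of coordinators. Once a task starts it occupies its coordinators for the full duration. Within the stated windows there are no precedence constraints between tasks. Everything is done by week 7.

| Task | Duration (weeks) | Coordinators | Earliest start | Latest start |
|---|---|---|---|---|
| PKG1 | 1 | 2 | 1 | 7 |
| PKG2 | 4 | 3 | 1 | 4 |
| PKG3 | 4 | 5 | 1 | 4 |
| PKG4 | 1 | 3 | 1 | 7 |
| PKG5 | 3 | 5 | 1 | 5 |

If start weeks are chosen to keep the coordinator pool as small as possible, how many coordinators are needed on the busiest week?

8

Early-start (PKG1@1, PKG2@1, PKG3@1, PKG4@1, PKG5@1) gives peak 18: w1:18  w2:13  w3:13  w4:8  w5:0  w6:0  w7:0.
Shift PKG2→2, PKG4→6, PKG5→5.
Schedule PKG1@1, PKG2@2, PKG3@1, PKG4@6, PKG5@5: w1:7  w2:8  w3:8  w4:8  w5:8  w6:8  w7:5 — peak 8.
Total coordinator-weeks = 52 over 7 weeks ⇒ peak ≥ ⌈52/7⌉ = 8, so 8 is optimal.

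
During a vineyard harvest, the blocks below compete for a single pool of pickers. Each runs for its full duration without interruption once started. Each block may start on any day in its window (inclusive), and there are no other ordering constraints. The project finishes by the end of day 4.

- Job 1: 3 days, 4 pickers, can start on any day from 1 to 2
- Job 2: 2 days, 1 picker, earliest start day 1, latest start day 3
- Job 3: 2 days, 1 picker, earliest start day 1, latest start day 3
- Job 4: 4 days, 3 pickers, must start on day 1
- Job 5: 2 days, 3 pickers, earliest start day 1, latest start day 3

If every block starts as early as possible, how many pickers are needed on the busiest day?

Early-start schedule: Job 1@1, Job 2@1, Job 3@1, Job 4@1, Job 5@1.
Load per day: day 1: 12, day 2: 12, day 3: 7, day 4: 3.
Peak is 12.

12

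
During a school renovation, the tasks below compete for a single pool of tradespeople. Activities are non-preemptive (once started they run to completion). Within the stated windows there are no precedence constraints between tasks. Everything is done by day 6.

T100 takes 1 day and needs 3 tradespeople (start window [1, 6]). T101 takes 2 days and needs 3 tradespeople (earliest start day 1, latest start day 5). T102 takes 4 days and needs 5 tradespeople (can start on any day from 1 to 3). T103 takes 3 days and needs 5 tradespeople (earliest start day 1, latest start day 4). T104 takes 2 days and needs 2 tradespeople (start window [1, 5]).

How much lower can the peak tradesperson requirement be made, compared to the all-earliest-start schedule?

Early-start peak: d1:18  d2:15  d3:10  d4:5  d5:0  d6:0 ⇒ 18.
Leveled (T100@1, T101@1, T102@2, T103@3, T104@1): d1:8  d2:10  d3:10  d4:10  d5:10  d6:0 ⇒ 10.
Reduction 18 − 10 = 8.

8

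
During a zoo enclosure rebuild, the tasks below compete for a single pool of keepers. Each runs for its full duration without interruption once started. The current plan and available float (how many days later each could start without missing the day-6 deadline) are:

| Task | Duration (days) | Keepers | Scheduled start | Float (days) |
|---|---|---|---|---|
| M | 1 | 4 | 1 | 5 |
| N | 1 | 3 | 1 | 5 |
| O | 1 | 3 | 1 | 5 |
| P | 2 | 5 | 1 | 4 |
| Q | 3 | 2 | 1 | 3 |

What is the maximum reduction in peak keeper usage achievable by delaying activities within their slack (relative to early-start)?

12

Early-start peak: d1:17  d2:7  d3:2  d4:0  d5:0  d6:0 ⇒ 17.
Leveled (M@1, N@2, O@3, P@5, Q@2): d1:4  d2:5  d3:5  d4:2  d5:5  d6:5 ⇒ 5.
Reduction 17 − 5 = 12.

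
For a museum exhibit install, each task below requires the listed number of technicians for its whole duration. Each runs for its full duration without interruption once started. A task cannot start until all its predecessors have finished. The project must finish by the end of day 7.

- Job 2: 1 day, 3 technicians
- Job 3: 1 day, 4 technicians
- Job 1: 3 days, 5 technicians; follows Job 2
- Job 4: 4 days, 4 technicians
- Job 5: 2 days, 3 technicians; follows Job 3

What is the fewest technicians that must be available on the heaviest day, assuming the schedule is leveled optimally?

Early-start (Job 2@1, Job 3@1, Job 1@2, Job 4@1, Job 5@2) gives peak 12: d1:11  d2:12  d3:12  d4:9  d5:0  d6:0  d7:0.
Shift Job 3→2, Job 1→5, Job 5→3.
Schedule Job 2@1, Job 3@2, Job 1@5, Job 4@1, Job 5@3: d1:7  d2:8  d3:7  d4:7  d5:5  d6:5  d7:5 — peak 8.

8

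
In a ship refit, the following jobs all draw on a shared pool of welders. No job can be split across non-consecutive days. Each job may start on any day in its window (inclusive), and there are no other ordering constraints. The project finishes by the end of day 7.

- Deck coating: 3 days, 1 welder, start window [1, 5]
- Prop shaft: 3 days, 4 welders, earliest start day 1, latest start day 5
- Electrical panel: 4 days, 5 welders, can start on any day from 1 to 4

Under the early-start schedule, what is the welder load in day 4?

5

At early start, day 4 has: Electrical panel.
Demand: 5 = 5.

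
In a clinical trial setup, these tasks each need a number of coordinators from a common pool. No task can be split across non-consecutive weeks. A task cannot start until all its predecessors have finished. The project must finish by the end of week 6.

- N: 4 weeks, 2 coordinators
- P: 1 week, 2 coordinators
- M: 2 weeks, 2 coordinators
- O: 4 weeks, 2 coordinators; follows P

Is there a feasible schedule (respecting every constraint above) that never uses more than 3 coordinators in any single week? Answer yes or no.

no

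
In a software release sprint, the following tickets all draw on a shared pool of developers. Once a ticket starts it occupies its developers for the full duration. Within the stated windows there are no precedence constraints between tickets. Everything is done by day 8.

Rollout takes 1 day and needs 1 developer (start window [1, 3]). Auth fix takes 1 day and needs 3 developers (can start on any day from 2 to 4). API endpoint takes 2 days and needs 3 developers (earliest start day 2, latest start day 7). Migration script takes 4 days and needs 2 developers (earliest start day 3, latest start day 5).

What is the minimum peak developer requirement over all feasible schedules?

Early-start (Rollout@1, Auth fix@2, API endpoint@2, Migration script@3) gives peak 6: d1:1  d2:6  d3:5  d4:2  d5:2  d6:2  d7:0  d8:0.
Shift API endpoint→3, Migration script→5.
Schedule Rollout@1, Auth fix@2, API endpoint@3, Migration script@5: d1:1  d2:3  d3:3  d4:3  d5:2  d6:2  d7:2  d8:2 — peak 3.
Total developer-days = 18 over 8 days ⇒ peak ≥ ⌈18/8⌉ = 3, so 3 is optimal.

3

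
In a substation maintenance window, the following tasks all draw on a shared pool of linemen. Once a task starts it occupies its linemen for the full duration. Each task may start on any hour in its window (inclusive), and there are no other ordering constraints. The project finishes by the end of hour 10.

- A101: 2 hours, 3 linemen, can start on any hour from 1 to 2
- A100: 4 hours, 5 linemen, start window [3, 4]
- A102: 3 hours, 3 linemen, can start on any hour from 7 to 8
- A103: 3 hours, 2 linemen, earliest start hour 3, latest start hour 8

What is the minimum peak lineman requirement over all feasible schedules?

5

Early-start (A101@1, A100@3, A102@7, A103@3) gives peak 7: h1:3  h2:3  h3:7  h4:7  h5:7  h6:5  h7:3  h8:3  h9:3  h10:0.
Shift A103→7.
Schedule A101@1, A100@3, A102@7, A103@7: h1:3  h2:3  h3:5  h4:5  h5:5  h6:5  h7:5  h8:5  h9:5  h10:0 — peak 5.
Total lineman-hours = 41 over 10 hours ⇒ peak ≥ ⌈41/10⌉ = 5, so 5 is optimal.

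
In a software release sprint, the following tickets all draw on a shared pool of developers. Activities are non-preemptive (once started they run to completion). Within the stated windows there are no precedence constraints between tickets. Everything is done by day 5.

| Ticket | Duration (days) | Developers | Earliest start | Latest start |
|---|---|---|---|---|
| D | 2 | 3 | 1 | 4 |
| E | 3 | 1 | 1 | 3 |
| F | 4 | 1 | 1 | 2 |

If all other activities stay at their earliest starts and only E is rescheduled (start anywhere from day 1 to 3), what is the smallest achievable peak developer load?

4

E@1: d1:5  d2:5  d3:2  d4:1  d5:0 → peak 5
E@2: d1:4  d2:5  d3:2  d4:2  d5:0 → peak 5
E@3: d1:4  d2:4  d3:2  d4:2  d5:1 → peak 4
Best is E@3, peak 4.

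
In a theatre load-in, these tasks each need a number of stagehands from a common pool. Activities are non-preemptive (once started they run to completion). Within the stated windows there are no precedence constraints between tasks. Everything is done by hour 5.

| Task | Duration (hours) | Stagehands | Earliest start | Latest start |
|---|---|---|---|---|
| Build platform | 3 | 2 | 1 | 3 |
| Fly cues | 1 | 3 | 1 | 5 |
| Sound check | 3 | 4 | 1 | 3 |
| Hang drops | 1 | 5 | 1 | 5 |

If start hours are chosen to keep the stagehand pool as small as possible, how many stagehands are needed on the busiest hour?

Early-start (Build platform@1, Fly cues@1, Sound check@1, Hang drops@1) gives peak 14: h1:14  h2:6  h3:6  h4:0  h5:0.
Shift Sound check→2, Hang drops→5.
Schedule Build platform@1, Fly cues@1, Sound check@2, Hang drops@5: h1:5  h2:6  h3:6  h4:4  h5:5 — peak 6.
Total stagehand-hours = 26 over 5 hours ⇒ peak ≥ ⌈26/5⌉ = 6, so 6 is optimal.

6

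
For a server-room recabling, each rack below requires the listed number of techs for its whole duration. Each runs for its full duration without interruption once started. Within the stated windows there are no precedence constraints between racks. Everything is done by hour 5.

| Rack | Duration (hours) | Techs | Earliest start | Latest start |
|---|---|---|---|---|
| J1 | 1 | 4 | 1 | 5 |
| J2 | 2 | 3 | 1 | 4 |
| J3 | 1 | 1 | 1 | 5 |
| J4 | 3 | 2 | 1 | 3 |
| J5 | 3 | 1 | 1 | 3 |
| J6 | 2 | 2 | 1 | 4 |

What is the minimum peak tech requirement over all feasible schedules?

Early-start (J1@1, J2@1, J3@1, J4@1, J5@1, J6@1) gives peak 13: h1:13  h2:8  h3:3  h4:0  h5:0.
Shift J2→4, J3→2, J4→3, J6→2.
Schedule J1@1, J2@4, J3@2, J4@3, J5@1, J6@2: h1:5  h2:4  h3:5  h4:5  h5:5 — peak 5.
Total tech-hours = 24 over 5 hours ⇒ peak ≥ ⌈24/5⌉ = 5, so 5 is optimal.

5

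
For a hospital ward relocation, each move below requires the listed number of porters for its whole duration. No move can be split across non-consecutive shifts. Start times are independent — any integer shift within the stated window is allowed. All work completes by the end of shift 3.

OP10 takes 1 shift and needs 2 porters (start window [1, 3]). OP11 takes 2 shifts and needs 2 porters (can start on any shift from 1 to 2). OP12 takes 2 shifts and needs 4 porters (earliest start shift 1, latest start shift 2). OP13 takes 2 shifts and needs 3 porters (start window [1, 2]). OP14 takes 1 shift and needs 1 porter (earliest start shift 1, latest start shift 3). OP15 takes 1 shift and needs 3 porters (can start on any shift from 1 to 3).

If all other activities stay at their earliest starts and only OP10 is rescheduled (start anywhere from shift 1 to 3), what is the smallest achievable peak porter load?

13

OP10@1: s1:15  s2:9  s3:0 → peak 15
OP10@2: s1:13  s2:11  s3:0 → peak 13
OP10@3: s1:13  s2:9  s3:2 → peak 13
Best is OP10@2, peak 13.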